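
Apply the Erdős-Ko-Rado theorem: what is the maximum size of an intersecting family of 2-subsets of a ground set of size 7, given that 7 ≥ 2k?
max |F| = C(6, 1) = 6

The Erdős-Ko-Rado theorem states: for n ≥ 2k, an intersecting family of k-subsets of an n-element set has size at most C(n − 1, k − 1), with equality for 'star' families {A ⊆ [n] : |A| = k, i ∈ A} (fix an element i). For n = 7, k = 2: C(6, 1) = 6.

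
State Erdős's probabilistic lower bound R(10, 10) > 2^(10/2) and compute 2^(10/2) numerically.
2^(10/2) = 32; so R(10, 10) > 32

Colour each edge of K_n uniformly at random with red/blue. The expected number of monochromatic K_10 is C(n, 10) · 2 · 2^(−C(10,2)). If C(n, 10) · 2^(1 − C(10,2)) < 1, then with positive probability no monochromatic K_10 exists, so R(10, 10) > n. The standard estimate C(n, 10) ≤ n^10/10! shows this inequality holds whenever n ≤ 2^(10/2) (since 10! · 2^(C(10,2) − 1) > 2^(10^2/2) ≥ n^10). Hence R(10, 10) > 2^(10/2) = 32.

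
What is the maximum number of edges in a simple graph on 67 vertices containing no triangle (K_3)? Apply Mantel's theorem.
ex(67, K_3) = ⌊67^2/4⌋ = 1122

Mantel (1907): a triangle-free graph on n vertices has at most ⌊n^2/4⌋ edges, with equality for the complete bipartite graph K_{⌊n/2⌋, ⌈n/2⌉}. For n = 67: ⌊67^2/4⌋ = ⌊4489/4⌋ = 1122. The extremal graph is K_{33, 34}, which has 33·34 = 1122 edges.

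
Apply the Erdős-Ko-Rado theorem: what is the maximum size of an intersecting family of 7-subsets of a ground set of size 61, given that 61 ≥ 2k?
max |F| = C(60, 6) = 50063860

Erdős-Ko-Rado (1961): when n ≥ 2k, max |F| = C(n−1, k−1). The bound is attained by the star {A : i ∈ A} for any fixed i ∈ [n]. Here C(61−1, 7−1) = C(60, 6) = 50063860.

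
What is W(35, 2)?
W(35, 2) = 35 + 1 = 36

A 2-term AP is any pair of integers, so a monochromatic 2-AP exists iff some colour is used at least twice. With 35 colours, the colouring i ↦ i on {1, ..., 35} uses each colour once, avoiding any monochromatic pair, so W(35, 2) > 35. For {1, ..., 36}, pigeonhole forces two integers of the same colour, which form a monochromatic 2-AP. Hence W(35, 2) = 36.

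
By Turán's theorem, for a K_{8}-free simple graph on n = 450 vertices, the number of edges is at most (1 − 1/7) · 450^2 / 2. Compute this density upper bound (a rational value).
Turán density bound = (6/7) · 450^2/2 = 607500/7 ≈ 86785.7143

Turán's theorem: ex(n, K_{r+1}) is achieved by the complete r-partite Turán graph T(n, r) with parts as balanced as possible, and is at most (1 − 1/r) · n^2/2. For r = 7, n = 450: the density bound is (6/7) · 202500/2 = 607500/7 ≈ 86785.7143. The integer-valued extremum is e(T(450, 7)) = 86785, which is strictly less than the density bound 607500/7 since 7 ∤ 450 (the parts of T(450, 7) cannot all be equal).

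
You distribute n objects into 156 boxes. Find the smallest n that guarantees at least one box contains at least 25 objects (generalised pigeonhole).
n = (25 − 1)·156 + 1 = 3745

By the generalised pigeonhole principle, to guarantee some box contains ≥ r objects we need more than (r − 1) · k objects total. Threshold: n = (r − 1) · k + 1. With r = 25 and k = 156: n = 24 · 156 + 1 = 3744 + 1 = 3745. For n = 3744 = 24 · 156, we can put exactly 24 objects in every box, avoiding 25 in any single one — so 3745 is tight.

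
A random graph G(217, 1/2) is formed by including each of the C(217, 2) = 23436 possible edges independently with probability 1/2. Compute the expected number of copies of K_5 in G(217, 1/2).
E[# K_5] = C(217, 5) · (1/2)^C(5, 2) = 3827930778 / 2^10 = 1913965389/512 ≈ 3738213.650391

For each 5-subset S of vertices (there are C(217, 5) = 3827930778 such S), let X_S = 1 if S induces a K_5 (all C(5, 2) = 10 edges present). Then P(X_S = 1) = (1/2)^10 = 1/1024. By linearity of expectation, E[# K_5] = C(217, 5) · (1/2)^10 = 3827930778 / 1024 = 1913965389/512 ≈ 3738213.650391.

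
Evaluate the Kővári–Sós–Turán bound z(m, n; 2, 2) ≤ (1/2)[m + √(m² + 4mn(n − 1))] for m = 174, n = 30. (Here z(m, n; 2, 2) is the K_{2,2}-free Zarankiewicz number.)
z(174, 30; 2, 2) ≤ (1/2)[174 + √(174² + 4·174·30·29)] = (1/2)[174 + √635796] = 485.6841

Kővári–Sós–Turán: let r_1, ..., r_174 be the row sums and z = Σ r_i the total number of 1s. Each pair of columns can share at most one row with both entries 1 (else a 2×2 all-ones block appears), so Σ_i C(r_i, 2) ≤ C(30, 2) = 435. By convexity Σ_i C(r_i, 2) ≥ 174·C(z/174, 2) = z(z − 174)/(2·174), giving z² − 174z − 174·30·29 ≤ 0 and hence z ≤ (1/2)[174 + √(30276 + 4·151380)] = (1/2)[174 + √635796] ≈ (1/2)(174 + 797.3682) = 485.6841.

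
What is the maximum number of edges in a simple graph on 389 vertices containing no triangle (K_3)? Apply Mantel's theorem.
ex(389, K_3) = ⌊389^2/4⌋ = 37830

Mantel (1907): a triangle-free graph on n vertices has at most ⌊n^2/4⌋ edges, with equality for the complete bipartite graph K_{⌊n/2⌋, ⌈n/2⌉}. For n = 389: ⌊389^2/4⌋ = ⌊151321/4⌋ = 37830. The extremal graph is K_{194, 195}, which has 194·195 = 37830 edges.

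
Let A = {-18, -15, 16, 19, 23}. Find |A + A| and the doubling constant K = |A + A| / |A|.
K = |A + A| / |A| = 14/5

Enumerate A + A = {a + b : a, b ∈ A}. With |A| = 5, there are |A|^2 = 25 ordered sum pairs; collecting distinct values, A + A = {-36, -33, -30, -2, 1, 4, 5, 8, 32, 35, 38, 39, 42, 46}, so |A + A| = 14. Thus K = 14/5. For comparison, the minimum possible |A + A| over all 5-element sets is 2·5 − 1 = 9 (so min K = 9/5), attained only by arithmetic progressions.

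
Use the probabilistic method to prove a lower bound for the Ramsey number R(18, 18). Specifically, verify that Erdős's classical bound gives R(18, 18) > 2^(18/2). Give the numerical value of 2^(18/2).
2^(18/2) = 512; so R(18, 18) > 512

Colour each edge of K_n uniformly at random with red/blue. The expected number of monochromatic K_18 is C(n, 18) · 2 · 2^(−C(18,2)). If C(n, 18) · 2^(1 − C(18,2)) < 1, then with positive probability no monochromatic K_18 exists, so R(18, 18) > n. The standard estimate C(n, 18) ≤ n^18/18! shows this inequality holds whenever n ≤ 2^(18/2) (since 18! · 2^(C(18,2) − 1) > 2^(18^2/2) ≥ n^18). Hence R(18, 18) > 2^(18/2) = 512.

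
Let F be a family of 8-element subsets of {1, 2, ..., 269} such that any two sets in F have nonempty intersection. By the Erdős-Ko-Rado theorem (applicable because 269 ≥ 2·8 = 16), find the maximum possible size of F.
max |F| = C(268, 7) = 18205558067224

Erdős-Ko-Rado (1961): when n ≥ 2k, max |F| = C(n−1, k−1). The bound is attained by the star {A : i ∈ A} for any fixed i ∈ [n]. Here C(269−1, 8−1) = C(268, 7) = 18205558067224.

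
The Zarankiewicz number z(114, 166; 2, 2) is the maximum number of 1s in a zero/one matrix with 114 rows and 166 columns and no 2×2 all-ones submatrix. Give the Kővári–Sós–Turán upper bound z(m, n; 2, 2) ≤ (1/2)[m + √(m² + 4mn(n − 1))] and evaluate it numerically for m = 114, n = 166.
z(114, 166; 2, 2) ≤ (1/2)[114 + √(114² + 4·114·166·165)] = (1/2)[114 + √12502836] = 1824.9675

Kővári–Sós–Turán: let r_1, ..., r_114 be the row sums and z = Σ r_i the total number of 1s. Each pair of columns can share at most one row with both entries 1 (else a 2×2 all-ones block appears), so Σ_i C(r_i, 2) ≤ C(166, 2) = 13695. By convexity Σ_i C(r_i, 2) ≥ 114·C(z/114, 2) = z(z − 114)/(2·114), giving z² − 114z − 114·166·165 ≤ 0 and hence z ≤ (1/2)[114 + √(12996 + 4·3122460)] = (1/2)[114 + √12502836] ≈ (1/2)(114 + 3535.935) = 1824.9675.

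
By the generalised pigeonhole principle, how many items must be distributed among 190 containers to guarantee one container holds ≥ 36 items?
n = (36 − 1)·190 + 1 = 6651

By the generalised pigeonhole principle, to guarantee some box contains ≥ r objects we need more than (r − 1) · k objects total. Threshold: n = (r − 1) · k + 1. With r = 36 and k = 190: n = 35 · 190 + 1 = 6650 + 1 = 6651. For n = 6650 = 35 · 190, we can put exactly 35 objects in every box, avoiding 36 in any single one — so 6651 is tight.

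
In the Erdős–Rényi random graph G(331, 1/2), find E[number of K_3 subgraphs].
E[# K_3] = C(331, 3) · (1/2)^C(3, 2) = 5989445 / 2^3 = 748680.625

For each 3-subset S of vertices (there are C(331, 3) = 5989445 such S), let X_S = 1 if S induces a K_3 (all C(3, 2) = 3 edges present). Then P(X_S = 1) = (1/2)^3 = 1/8. By linearity of expectation, E[# K_3] = C(331, 3) · (1/2)^3 = 5989445 / 8 = 748680.625.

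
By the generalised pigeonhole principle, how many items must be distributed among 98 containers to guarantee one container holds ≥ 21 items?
n = (21 − 1)·98 + 1 = 1961

By the generalised pigeonhole principle, to guarantee some box contains ≥ r objects we need more than (r − 1) · k objects total. Threshold: n = (r − 1) · k + 1. With r = 21 and k = 98: n = 20 · 98 + 1 = 1960 + 1 = 1961. For n = 1960 = 20 · 98, we can put exactly 20 objects in every box, avoiding 21 in any single one — so 1961 is tight.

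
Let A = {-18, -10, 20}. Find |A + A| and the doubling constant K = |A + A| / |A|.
K = |A + A| / |A| = 6/3 = 2

Enumerate A + A = {a + b : a, b ∈ A}. With |A| = 3, there are |A|^2 = 9 ordered sum pairs; collecting distinct values, A + A = {-36, -28, -20, 2, 10, 40}, so |A + A| = 6. Thus K = 6/3 = 2. For comparison, the minimum possible |A + A| over all 3-element sets is 2·3 − 1 = 5 (so min K = 5/3), attained only by arithmetic progressions.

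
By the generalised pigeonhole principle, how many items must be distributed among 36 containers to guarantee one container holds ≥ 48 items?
n = (48 − 1)·36 + 1 = 1693

By the generalised pigeonhole principle, to guarantee some box contains ≥ r objects we need more than (r − 1) · k objects total. Threshold: n = (r − 1) · k + 1. With r = 48 and k = 36: n = 47 · 36 + 1 = 1692 + 1 = 1693. For n = 1692 = 47 · 36, we can put exactly 47 objects in every box, avoiding 48 in any single one — so 1693 is tight.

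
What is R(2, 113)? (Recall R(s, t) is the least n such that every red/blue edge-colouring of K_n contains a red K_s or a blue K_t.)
R(2, 113) = 113

R(2, k) = k for all k ≥ 2: in a 2-colouring of K_k, either some edge is red (a red K_2) or all edges are blue (a blue K_k). And K_{112} coloured all-blue has no blue K_113, so R(2, 113) > 112. Hence R(2, 113) = 113.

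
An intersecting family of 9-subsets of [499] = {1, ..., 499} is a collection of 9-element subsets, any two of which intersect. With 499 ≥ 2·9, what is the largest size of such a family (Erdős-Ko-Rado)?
max |F| = C(498, 8) = 88669150269219234

Erdős-Ko-Rado (1961): when n ≥ 2k, max |F| = C(n−1, k−1). The bound is attained by the star {A : i ∈ A} for any fixed i ∈ [n]. Here C(499−1, 9−1) = C(498, 8) = 88669150269219234.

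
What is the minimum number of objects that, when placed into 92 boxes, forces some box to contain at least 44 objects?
n = (44 − 1)·92 + 1 = 3957

By the generalised pigeonhole principle, to guarantee some box contains ≥ r objects we need more than (r − 1) · k objects total. Threshold: n = (r − 1) · k + 1. With r = 44 and k = 92: n = 43 · 92 + 1 = 3956 + 1 = 3957. For n = 3956 = 43 · 92, we can put exactly 43 objects in every box, avoiding 44 in any single one — so 3957 is tight.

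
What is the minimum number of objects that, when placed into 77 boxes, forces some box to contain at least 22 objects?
n = (22 − 1)·77 + 1 = 1618

By the generalised pigeonhole principle, to guarantee some box contains ≥ r objects we need more than (r − 1) · k objects total. Threshold: n = (r − 1) · k + 1. With r = 22 and k = 77: n = 21 · 77 + 1 = 1617 + 1 = 1618. For n = 1617 = 21 · 77, we can put exactly 21 objects in every box, avoiding 22 in any single one — so 1618 is tight.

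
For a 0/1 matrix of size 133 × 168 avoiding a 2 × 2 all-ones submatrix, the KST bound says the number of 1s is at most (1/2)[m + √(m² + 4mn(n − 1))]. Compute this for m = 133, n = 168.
z(133, 168; 2, 2) ≤ (1/2)[133 + √(133² + 4·133·168·167)] = (1/2)[133 + √14943481] = 1999.3399

Kővári–Sós–Turán: let r_1, ..., r_133 be the row sums and z = Σ r_i the total number of 1s. Each pair of columns can share at most one row with both entries 1 (else a 2×2 all-ones block appears), so Σ_i C(r_i, 2) ≤ C(168, 2) = 14028. By convexity Σ_i C(r_i, 2) ≥ 133·C(z/133, 2) = z(z − 133)/(2·133), giving z² − 133z − 133·168·167 ≤ 0 and hence z ≤ (1/2)[133 + √(17689 + 4·3731448)] = (1/2)[133 + √14943481] ≈ (1/2)(133 + 3865.6799) = 1999.3399.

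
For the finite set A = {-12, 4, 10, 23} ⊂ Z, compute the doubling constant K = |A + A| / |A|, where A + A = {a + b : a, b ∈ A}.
K = |A + A| / |A| = 10/4 = 5/2

Enumerate A + A = {a + b : a, b ∈ A}. With |A| = 4, there are |A|^2 = 16 ordered sum pairs; collecting distinct values, A + A = {-24, -8, -2, 8, 11, 14, 20, 27, 33, 46}, so |A + A| = 10. Thus K = 10/4 = 5/2. For comparison, the minimum possible |A + A| over all 4-element sets is 2·4 − 1 = 7 (so min K = 7/4), attained only by arithmetic progressions.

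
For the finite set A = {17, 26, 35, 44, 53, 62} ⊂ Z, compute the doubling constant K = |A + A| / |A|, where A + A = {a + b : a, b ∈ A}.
K = |A + A| / |A| = 11/6

Enumerate A + A = {a + b : a, b ∈ A}. With |A| = 6, there are |A|^2 = 36 ordered sum pairs; collecting distinct values, A + A = {34, 43, 52, 61, 70, 79, 88, 97, 106, 115, 124}, so |A + A| = 11. Thus K = 11/6. Here |A + A| = 2|A| − 1 = 11, the minimum possible — so K = 11/6 is minimal, which holds iff A is an arithmetic progression.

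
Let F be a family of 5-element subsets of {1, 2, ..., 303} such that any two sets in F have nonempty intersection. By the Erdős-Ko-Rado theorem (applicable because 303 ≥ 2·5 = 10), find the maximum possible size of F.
max |F| = C(302, 4) = 339746225

The Erdős-Ko-Rado theorem states: for n ≥ 2k, an intersecting family of k-subsets of an n-element set has size at most C(n − 1, k − 1), with equality for 'star' families {A ⊆ [n] : |A| = k, i ∈ A} (fix an element i). For n = 303, k = 5: C(302, 4) = 339746225.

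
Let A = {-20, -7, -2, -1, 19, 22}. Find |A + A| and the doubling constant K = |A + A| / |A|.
K = |A + A| / |A| = 21/6 = 7/2

Enumerate A + A = {a + b : a, b ∈ A}. With |A| = 6, there are |A|^2 = 36 ordered sum pairs; collecting distinct values, A + A = {-40, -27, -22, -21, -14, -9, -8, -4, -3, -2, -1, 2, 12, 15, 17, 18, 20, 21, 38, 41, 44}, so |A + A| = 21. Thus K = 21/6 = 7/2. For comparison, the minimum possible |A + A| over all 6-element sets is 2·6 − 1 = 11 (so min K = 11/6), attained only by arithmetic progressions.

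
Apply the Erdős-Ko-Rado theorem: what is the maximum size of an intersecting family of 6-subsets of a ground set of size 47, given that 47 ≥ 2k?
max |F| = C(46, 5) = 1370754

The Erdős-Ko-Rado theorem states: for n ≥ 2k, an intersecting family of k-subsets of an n-element set has size at most C(n − 1, k − 1), with equality for 'star' families {A ⊆ [n] : |A| = k, i ∈ A} (fix an element i). For n = 47, k = 6: C(46, 5) = 1370754.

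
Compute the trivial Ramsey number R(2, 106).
R(2, 106) = 106

R(2, k) = k for all k ≥ 2: in a 2-colouring of K_k, either some edge is red (a red K_2) or all edges are blue (a blue K_k). And K_{105} coloured all-blue has no blue K_106, so R(2, 106) > 105. Hence R(2, 106) = 106.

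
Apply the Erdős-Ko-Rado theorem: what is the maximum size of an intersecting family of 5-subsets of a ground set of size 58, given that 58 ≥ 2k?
max |F| = C(57, 4) = 395010

Erdős-Ko-Rado (1961): when n ≥ 2k, max |F| = C(n−1, k−1). The bound is attained by the star {A : i ∈ A} for any fixed i ∈ [n]. Here C(58−1, 5−1) = C(57, 4) = 395010.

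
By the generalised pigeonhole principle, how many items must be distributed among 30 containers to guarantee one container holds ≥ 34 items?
n = (34 − 1)·30 + 1 = 991

By the generalised pigeonhole principle, to guarantee some box contains ≥ r objects we need more than (r − 1) · k objects total. Threshold: n = (r − 1) · k + 1. With r = 34 and k = 30: n = 33 · 30 + 1 = 990 + 1 = 991. For n = 990 = 33 · 30, we can put exactly 33 objects in every box, avoiding 34 in any single one — so 991 is tight.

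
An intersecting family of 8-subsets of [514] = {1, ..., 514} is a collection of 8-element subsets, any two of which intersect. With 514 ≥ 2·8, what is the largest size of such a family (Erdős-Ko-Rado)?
max |F| = C(513, 7) = 1780480902710016

The Erdős-Ko-Rado theorem states: for n ≥ 2k, an intersecting family of k-subsets of an n-element set has size at most C(n − 1, k − 1), with equality for 'star' families {A ⊆ [n] : |A| = k, i ∈ A} (fix an element i). For n = 514, k = 8: C(513, 7) = 1780480902710016.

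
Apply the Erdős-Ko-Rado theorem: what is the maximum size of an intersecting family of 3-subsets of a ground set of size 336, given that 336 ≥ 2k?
max |F| = C(335, 2) = 55945

The Erdős-Ko-Rado theorem states: for n ≥ 2k, an intersecting family of k-subsets of an n-element set has size at most C(n − 1, k − 1), with equality for 'star' families {A ⊆ [n] : |A| = k, i ∈ A} (fix an element i). For n = 336, k = 3: C(335, 2) = 55945.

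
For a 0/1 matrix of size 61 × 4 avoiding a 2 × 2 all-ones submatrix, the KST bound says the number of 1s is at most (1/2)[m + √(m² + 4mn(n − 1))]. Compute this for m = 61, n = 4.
z(61, 4; 2, 2) ≤ (1/2)[61 + √(61² + 4·61·4·3)] = (1/2)[61 + √6649] = 71.2707

Kővári–Sós–Turán: let r_1, ..., r_61 be the row sums and z = Σ r_i the total number of 1s. Each pair of columns can share at most one row with both entries 1 (else a 2×2 all-ones block appears), so Σ_i C(r_i, 2) ≤ C(4, 2) = 6. By convexity Σ_i C(r_i, 2) ≥ 61·C(z/61, 2) = z(z − 61)/(2·61), giving z² − 61z − 61·4·3 ≤ 0 and hence z ≤ (1/2)[61 + √(3721 + 4·732)] = (1/2)[61 + √6649] ≈ (1/2)(61 + 81.5414) = 71.2707.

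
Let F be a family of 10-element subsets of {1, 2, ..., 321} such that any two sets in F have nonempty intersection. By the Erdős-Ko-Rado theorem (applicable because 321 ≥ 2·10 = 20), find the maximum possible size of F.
max |F| = C(320, 9) = 86554614561546560

Erdős-Ko-Rado (1961): when n ≥ 2k, max |F| = C(n−1, k−1). The bound is attained by the star {A : i ∈ A} for any fixed i ∈ [n]. Here C(321−1, 10−1) = C(320, 9) = 86554614561546560.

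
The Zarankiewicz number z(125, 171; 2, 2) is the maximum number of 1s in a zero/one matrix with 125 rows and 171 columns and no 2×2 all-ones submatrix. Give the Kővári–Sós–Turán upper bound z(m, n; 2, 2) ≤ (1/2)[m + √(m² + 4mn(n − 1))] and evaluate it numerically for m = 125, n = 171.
z(125, 171; 2, 2) ≤ (1/2)[125 + √(125² + 4·125·171·170)] = (1/2)[125 + √14550625] = 1969.7641

Kővári–Sós–Turán: let r_1, ..., r_125 be the row sums and z = Σ r_i the total number of 1s. Each pair of columns can share at most one row with both entries 1 (else a 2×2 all-ones block appears), so Σ_i C(r_i, 2) ≤ C(171, 2) = 14535. By convexity Σ_i C(r_i, 2) ≥ 125·C(z/125, 2) = z(z − 125)/(2·125), giving z² − 125z − 125·171·170 ≤ 0 and hence z ≤ (1/2)[125 + √(15625 + 4·3633750)] = (1/2)[125 + √14550625] ≈ (1/2)(125 + 3814.5281) = 1969.7641.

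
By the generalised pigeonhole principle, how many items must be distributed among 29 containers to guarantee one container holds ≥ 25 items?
n = (25 − 1)·29 + 1 = 697

By the generalised pigeonhole principle, to guarantee some box contains ≥ r objects we need more than (r − 1) · k objects total. Threshold: n = (r − 1) · k + 1. With r = 25 and k = 29: n = 24 · 29 + 1 = 696 + 1 = 697. For n = 696 = 24 · 29, we can put exactly 24 objects in every box, avoiding 25 in any single one — so 697 is tight.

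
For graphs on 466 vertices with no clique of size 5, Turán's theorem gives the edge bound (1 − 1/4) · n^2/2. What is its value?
Turán density bound = (3/4) · 466^2/2 = 162867/2 ≈ 81433.5

Turán's theorem: ex(n, K_{r+1}) is achieved by the complete r-partite Turán graph T(n, r) with parts as balanced as possible, and is at most (1 − 1/r) · n^2/2. For r = 4, n = 466: the density bound is (3/4) · 217156/2 = 162867/2 ≈ 81433.5. The integer-valued extremum is e(T(466, 4)) = 81433, which is strictly less than the density bound 162867/2 since 4 ∤ 466 (the parts of T(466, 4) cannot all be equal).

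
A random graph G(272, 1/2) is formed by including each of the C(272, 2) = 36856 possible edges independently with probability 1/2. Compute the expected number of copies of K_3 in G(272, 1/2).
E[# K_3] = C(272, 3) · (1/2)^C(3, 2) = 3317040 / 2^3 = 414630

For each 3-subset S of vertices (there are C(272, 3) = 3317040 such S), let X_S = 1 if S induces a K_3 (all C(3, 2) = 3 edges present). Then P(X_S = 1) = (1/2)^3 = 1/8. By linearity of expectation, E[# K_3] = C(272, 3) · (1/2)^3 = 3317040 / 8 = 414630.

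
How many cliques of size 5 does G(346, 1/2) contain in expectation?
E[# K_5] = C(346, 5) · (1/2)^C(5, 2) = 40141409364 / 2^10 = 10035352341/256 ≈ 39200595.082031

For each 5-subset S of vertices (there are C(346, 5) = 40141409364 such S), let X_S = 1 if S induces a K_5 (all C(5, 2) = 10 edges present). Then P(X_S = 1) = (1/2)^10 = 1/1024. By linearity of expectation, E[# K_5] = C(346, 5) · (1/2)^10 = 40141409364 / 1024 = 10035352341/256 ≈ 39200595.082031.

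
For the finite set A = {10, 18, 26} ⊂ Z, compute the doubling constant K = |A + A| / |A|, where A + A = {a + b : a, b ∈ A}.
K = |A + A| / |A| = 5/3

Enumerate A + A = {a + b : a, b ∈ A}. With |A| = 3, there are |A|^2 = 9 ordered sum pairs; collecting distinct values, A + A = {20, 28, 36, 44, 52}, so |A + A| = 5. Thus K = 5/3. Here |A + A| = 2|A| − 1 = 5, the minimum possible — so K = 5/3 is minimal, which holds iff A is an arithmetic progression.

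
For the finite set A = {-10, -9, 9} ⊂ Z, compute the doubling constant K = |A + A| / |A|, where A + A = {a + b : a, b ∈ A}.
K = |A + A| / |A| = 6/3 = 2

Enumerate A + A = {a + b : a, b ∈ A}. With |A| = 3, there are |A|^2 = 9 ordered sum pairs; collecting distinct values, A + A = {-20, -19, -18, -1, 0, 18}, so |A + A| = 6. Thus K = 6/3 = 2. For comparison, the minimum possible |A + A| over all 3-element sets is 2·3 − 1 = 5 (so min K = 5/3), attained only by arithmetic progressions.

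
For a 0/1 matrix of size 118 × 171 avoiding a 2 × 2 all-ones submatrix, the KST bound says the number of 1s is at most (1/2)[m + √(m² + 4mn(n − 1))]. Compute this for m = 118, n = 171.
z(118, 171; 2, 2) ≤ (1/2)[118 + √(118² + 4·118·171·170)] = (1/2)[118 + √13734964] = 1912.0356

Kővári–Sós–Turán: let r_1, ..., r_118 be the row sums and z = Σ r_i the total number of 1s. Each pair of columns can share at most one row with both entries 1 (else a 2×2 all-ones block appears), so Σ_i C(r_i, 2) ≤ C(171, 2) = 14535. By convexity Σ_i C(r_i, 2) ≥ 118·C(z/118, 2) = z(z − 118)/(2·118), giving z² − 118z − 118·171·170 ≤ 0 and hence z ≤ (1/2)[118 + √(13924 + 4·3430260)] = (1/2)[118 + √13734964] ≈ (1/2)(118 + 3706.0712) = 1912.0356.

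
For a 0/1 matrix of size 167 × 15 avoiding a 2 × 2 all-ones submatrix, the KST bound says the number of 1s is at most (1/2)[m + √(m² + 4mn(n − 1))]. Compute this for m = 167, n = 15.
z(167, 15; 2, 2) ≤ (1/2)[167 + √(167² + 4·167·15·14)] = (1/2)[167 + √168169] = 288.5421

Kővári–Sós–Turán: let r_1, ..., r_167 be the row sums and z = Σ r_i the total number of 1s. Each pair of columns can share at most one row with both entries 1 (else a 2×2 all-ones block appears), so Σ_i C(r_i, 2) ≤ C(15, 2) = 105. By convexity Σ_i C(r_i, 2) ≥ 167·C(z/167, 2) = z(z − 167)/(2·167), giving z² − 167z − 167·15·14 ≤ 0 and hence z ≤ (1/2)[167 + √(27889 + 4·35070)] = (1/2)[167 + √168169] ≈ (1/2)(167 + 410.0841) = 288.5421.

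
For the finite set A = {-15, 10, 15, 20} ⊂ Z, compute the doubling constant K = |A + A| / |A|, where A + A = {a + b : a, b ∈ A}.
K = |A + A| / |A| = 9/4

Enumerate A + A = {a + b : a, b ∈ A}. With |A| = 4, there are |A|^2 = 16 ordered sum pairs; collecting distinct values, A + A = {-30, -5, 0, 5, 20, 25, 30, 35, 40}, so |A + A| = 9. Thus K = 9/4. For comparison, the minimum possible |A + A| over all 4-element sets is 2·4 − 1 = 7 (so min K = 7/4), attained only by arithmetic progressions.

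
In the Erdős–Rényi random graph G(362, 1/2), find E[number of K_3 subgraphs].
E[# K_3] = C(362, 3) · (1/2)^C(3, 2) = 7840920 / 2^3 = 980115

For each 3-subset S of vertices (there are C(362, 3) = 7840920 such S), let X_S = 1 if S induces a K_3 (all C(3, 2) = 3 edges present). Then P(X_S = 1) = (1/2)^3 = 1/8. By linearity of expectation, E[# K_3] = C(362, 3) · (1/2)^3 = 7840920 / 8 = 980115.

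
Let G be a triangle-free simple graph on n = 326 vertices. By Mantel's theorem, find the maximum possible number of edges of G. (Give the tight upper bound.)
ex(326, K_3) = ⌊326^2/4⌋ = 26569

Mantel (1907): a triangle-free graph on n vertices has at most ⌊n^2/4⌋ edges, with equality for the complete bipartite graph K_{⌊n/2⌋, ⌈n/2⌉}. For n = 326: ⌊326^2/4⌋ = ⌊106276/4⌋ = 26569. The extremal graph is K_{163, 163}, which has 163·163 = 26569 edges.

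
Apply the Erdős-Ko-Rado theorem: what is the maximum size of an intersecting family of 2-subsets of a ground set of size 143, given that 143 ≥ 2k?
max |F| = C(142, 1) = 142

The Erdős-Ko-Rado theorem states: for n ≥ 2k, an intersecting family of k-subsets of an n-element set has size at most C(n − 1, k − 1), with equality for 'star' families {A ⊆ [n] : |A| = k, i ∈ A} (fix an element i). For n = 143, k = 2: C(142, 1) = 142.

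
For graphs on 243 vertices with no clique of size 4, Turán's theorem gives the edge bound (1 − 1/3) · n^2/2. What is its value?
Turán density bound = (2/3) · 243^2/2 = 19683

Turán's theorem: ex(n, K_{r+1}) is achieved by the complete r-partite Turán graph T(n, r) with parts as balanced as possible, and is at most (1 − 1/r) · n^2/2. For r = 3, n = 243: the density bound is (2/3) · 59049/2 = 19683. Since 3 ∣ 243, the Turán graph T(243, 3) has parts of equal size 81, and its edge count e(T(243, 3)) = 19683 attains the density bound exactly.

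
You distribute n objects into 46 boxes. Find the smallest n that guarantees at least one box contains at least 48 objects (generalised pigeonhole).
n = (48 − 1)·46 + 1 = 2163

By the generalised pigeonhole principle, to guarantee some box contains ≥ r objects we need more than (r − 1) · k objects total. Threshold: n = (r − 1) · k + 1. With r = 48 and k = 46: n = 47 · 46 + 1 = 2162 + 1 = 2163. For n = 2162 = 47 · 46, we can put exactly 47 objects in every box, avoiding 48 in any single one — so 2163 is tight.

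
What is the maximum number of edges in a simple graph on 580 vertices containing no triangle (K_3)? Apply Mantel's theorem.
ex(580, K_3) = ⌊580^2/4⌋ = 84100

Mantel (1907): a triangle-free graph on n vertices has at most ⌊n^2/4⌋ edges, with equality for the complete bipartite graph K_{⌊n/2⌋, ⌈n/2⌉}. For n = 580: ⌊580^2/4⌋ = ⌊336400/4⌋ = 84100. The extremal graph is K_{290, 290}, which has 290·290 = 84100 edges.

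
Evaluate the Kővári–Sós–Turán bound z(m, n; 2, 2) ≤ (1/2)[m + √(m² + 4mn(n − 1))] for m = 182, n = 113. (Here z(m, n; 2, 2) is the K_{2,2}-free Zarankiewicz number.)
z(182, 113; 2, 2) ≤ (1/2)[182 + √(182² + 4·182·113·112)] = (1/2)[182 + √9246692] = 1611.4187

Kővári–Sós–Turán: let r_1, ..., r_182 be the row sums and z = Σ r_i the total number of 1s. Each pair of columns can share at most one row with both entries 1 (else a 2×2 all-ones block appears), so Σ_i C(r_i, 2) ≤ C(113, 2) = 6328. By convexity Σ_i C(r_i, 2) ≥ 182·C(z/182, 2) = z(z − 182)/(2·182), giving z² − 182z − 182·113·112 ≤ 0 and hence z ≤ (1/2)[182 + √(33124 + 4·2303392)] = (1/2)[182 + √9246692] ≈ (1/2)(182 + 3040.8374) = 1611.4187.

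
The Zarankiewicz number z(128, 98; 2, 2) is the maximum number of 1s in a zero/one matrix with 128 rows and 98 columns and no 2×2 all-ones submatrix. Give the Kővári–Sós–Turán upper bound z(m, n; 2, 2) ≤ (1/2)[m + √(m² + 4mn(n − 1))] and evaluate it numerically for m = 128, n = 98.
z(128, 98; 2, 2) ≤ (1/2)[128 + √(128² + 4·128·98·97)] = (1/2)[128 + √4883456] = 1168.9271

Kővári–Sós–Turán: let r_1, ..., r_128 be the row sums and z = Σ r_i the total number of 1s. Each pair of columns can share at most one row with both entries 1 (else a 2×2 all-ones block appears), so Σ_i C(r_i, 2) ≤ C(98, 2) = 4753. By convexity Σ_i C(r_i, 2) ≥ 128·C(z/128, 2) = z(z − 128)/(2·128), giving z² − 128z − 128·98·97 ≤ 0 and hence z ≤ (1/2)[128 + √(16384 + 4·1216768)] = (1/2)[128 + √4883456] ≈ (1/2)(128 + 2209.8543) = 1168.9271.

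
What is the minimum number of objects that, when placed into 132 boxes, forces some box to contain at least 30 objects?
n = (30 − 1)·132 + 1 = 3829

By the generalised pigeonhole principle, to guarantee some box contains ≥ r objects we need more than (r − 1) · k objects total. Threshold: n = (r − 1) · k + 1. With r = 30 and k = 132: n = 29 · 132 + 1 = 3828 + 1 = 3829. For n = 3828 = 29 · 132, we can put exactly 29 objects in every box, avoiding 30 in any single one — so 3829 is tight.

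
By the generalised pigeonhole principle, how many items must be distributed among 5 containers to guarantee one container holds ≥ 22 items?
n = (22 − 1)·5 + 1 = 106

By the generalised pigeonhole principle, to guarantee some box contains ≥ r objects we need more than (r − 1) · k objects total. Threshold: n = (r − 1) · k + 1. With r = 22 and k = 5: n = 21 · 5 + 1 = 105 + 1 = 106. For n = 105 = 21 · 5, we can put exactly 21 objects in every box, avoiding 22 in any single one — so 106 is tight.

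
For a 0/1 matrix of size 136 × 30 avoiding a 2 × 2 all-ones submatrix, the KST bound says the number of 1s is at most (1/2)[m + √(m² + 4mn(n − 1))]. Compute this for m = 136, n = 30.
z(136, 30; 2, 2) ≤ (1/2)[136 + √(136² + 4·136·30·29)] = (1/2)[136 + √491776] = 418.6337

Kővári–Sós–Turán: let r_1, ..., r_136 be the row sums and z = Σ r_i the total number of 1s. Each pair of columns can share at most one row with both entries 1 (else a 2×2 all-ones block appears), so Σ_i C(r_i, 2) ≤ C(30, 2) = 435. By convexity Σ_i C(r_i, 2) ≥ 136·C(z/136, 2) = z(z − 136)/(2·136), giving z² − 136z − 136·30·29 ≤ 0 and hence z ≤ (1/2)[136 + √(18496 + 4·118320)] = (1/2)[136 + √491776] ≈ (1/2)(136 + 701.2674) = 418.6337.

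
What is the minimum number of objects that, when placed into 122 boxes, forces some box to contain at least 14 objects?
n = (14 − 1)·122 + 1 = 1587

By the generalised pigeonhole principle, to guarantee some box contains ≥ r objects we need more than (r − 1) · k objects total. Threshold: n = (r − 1) · k + 1. With r = 14 and k = 122: n = 13 · 122 + 1 = 1586 + 1 = 1587. For n = 1586 = 13 · 122, we can put exactly 13 objects in every box, avoiding 14 in any single one — so 1587 is tight.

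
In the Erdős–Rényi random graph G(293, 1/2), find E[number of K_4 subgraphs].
E[# K_4] = C(293, 4) · (1/2)^C(4, 2) = 300836285 / 2^6 = 4700566.953125

For each 4-subset S of vertices (there are C(293, 4) = 300836285 such S), let X_S = 1 if S induces a K_4 (all C(4, 2) = 6 edges present). Then P(X_S = 1) = (1/2)^6 = 1/64. By linearity of expectation, E[# K_4] = C(293, 4) · (1/2)^6 = 300836285 / 64 = 4700566.953125.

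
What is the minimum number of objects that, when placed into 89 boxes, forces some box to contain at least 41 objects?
n = (41 − 1)·89 + 1 = 3561

By the generalised pigeonhole principle, to guarantee some box contains ≥ r objects we need more than (r − 1) · k objects total. Threshold: n = (r − 1) · k + 1. With r = 41 and k = 89: n = 40 · 89 + 1 = 3560 + 1 = 3561. For n = 3560 = 40 · 89, we can put exactly 40 objects in every box, avoiding 41 in any single one — so 3561 is tight.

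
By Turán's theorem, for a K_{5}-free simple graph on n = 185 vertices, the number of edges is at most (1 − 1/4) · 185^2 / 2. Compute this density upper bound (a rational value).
Turán density bound = (3/4) · 185^2/2 = 102675/8 ≈ 12834.375

Turán's theorem: ex(n, K_{r+1}) is achieved by the complete r-partite Turán graph T(n, r) with parts as balanced as possible, and is at most (1 − 1/r) · n^2/2. For r = 4, n = 185: the density bound is (3/4) · 34225/2 = 102675/8 ≈ 12834.375. The integer-valued extremum is e(T(185, 4)) = 12834, which is strictly less than the density bound 102675/8 since 4 ∤ 185 (the parts of T(185, 4) cannot all be equal).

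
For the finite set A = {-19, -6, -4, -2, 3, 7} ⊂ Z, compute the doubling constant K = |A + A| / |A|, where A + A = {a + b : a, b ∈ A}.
K = |A + A| / |A| = 18/6 = 3

Enumerate A + A = {a + b : a, b ∈ A}. With |A| = 6, there are |A|^2 = 36 ordered sum pairs; collecting distinct values, A + A = {-38, -25, -23, -21, -16, -12, -10, -8, -6, -4, -3, -1, 1, 3, 5, 6, 10, 14}, so |A + A| = 18. Thus K = 18/6 = 3. For comparison, the minimum possible |A + A| over all 6-element sets is 2·6 − 1 = 11 (so min K = 11/6), attained only by arithmetic progressions.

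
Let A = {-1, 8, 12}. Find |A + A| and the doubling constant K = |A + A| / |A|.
K = |A + A| / |A| = 6/3 = 2

Enumerate A + A = {a + b : a, b ∈ A}. With |A| = 3, there are |A|^2 = 9 ordered sum pairs; collecting distinct values, A + A = {-2, 7, 11, 16, 20, 24}, so |A + A| = 6. Thus K = 6/3 = 2. For comparison, the minimum possible |A + A| over all 3-element sets is 2·3 − 1 = 5 (so min K = 5/3), attained only by arithmetic progressions.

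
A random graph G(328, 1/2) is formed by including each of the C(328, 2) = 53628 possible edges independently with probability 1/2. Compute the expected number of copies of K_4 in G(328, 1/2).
E[# K_4] = C(328, 4) · (1/2)^C(4, 2) = 473490550 / 2^6 = 236745275/32 = 7398289.84375

For each 4-subset S of vertices (there are C(328, 4) = 473490550 such S), let X_S = 1 if S induces a K_4 (all C(4, 2) = 6 edges present). Then P(X_S = 1) = (1/2)^6 = 1/64. By linearity of expectation, E[# K_4] = C(328, 4) · (1/2)^6 = 473490550 / 64 = 236745275/32 = 7398289.84375.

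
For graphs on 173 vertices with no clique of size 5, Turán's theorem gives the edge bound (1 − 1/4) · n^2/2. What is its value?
Turán density bound = (3/4) · 173^2/2 = 89787/8 ≈ 11223.375

Turán's theorem: ex(n, K_{r+1}) is achieved by the complete r-partite Turán graph T(n, r) with parts as balanced as possible, and is at most (1 − 1/r) · n^2/2. For r = 4, n = 173: the density bound is (3/4) · 29929/2 = 89787/8 ≈ 11223.375. The integer-valued extremum is e(T(173, 4)) = 11223, which is strictly less than the density bound 89787/8 since 4 ∤ 173 (the parts of T(173, 4) cannot all be equal).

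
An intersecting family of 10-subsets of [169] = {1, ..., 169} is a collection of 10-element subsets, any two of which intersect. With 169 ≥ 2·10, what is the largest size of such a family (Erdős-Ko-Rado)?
max |F| = C(168, 9) = 236236542585120

Erdős-Ko-Rado (1961): when n ≥ 2k, max |F| = C(n−1, k−1). The bound is attained by the star {A : i ∈ A} for any fixed i ∈ [n]. Here C(169−1, 10−1) = C(168, 9) = 236236542585120.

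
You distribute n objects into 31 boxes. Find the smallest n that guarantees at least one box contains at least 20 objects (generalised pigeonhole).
n = (20 − 1)·31 + 1 = 590

By the generalised pigeonhole principle, to guarantee some box contains ≥ r objects we need more than (r − 1) · k objects total. Threshold: n = (r − 1) · k + 1. With r = 20 and k = 31: n = 19 · 31 + 1 = 589 + 1 = 590. For n = 589 = 19 · 31, we can put exactly 19 objects in every box, avoiding 20 in any single one — so 590 is tight.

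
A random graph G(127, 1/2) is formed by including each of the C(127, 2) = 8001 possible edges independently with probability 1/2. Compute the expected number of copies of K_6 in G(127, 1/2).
E[# K_6] = C(127, 6) · (1/2)^C(6, 2) = 5169379425 / 2^15 ≈ 157756.940460

For each 6-subset S of vertices (there are C(127, 6) = 5169379425 such S), let X_S = 1 if S induces a K_6 (all C(6, 2) = 15 edges present). Then P(X_S = 1) = (1/2)^15 = 1/32768. By linearity of expectation, E[# K_6] = C(127, 6) · (1/2)^15 = 5169379425 / 32768 ≈ 157756.940460.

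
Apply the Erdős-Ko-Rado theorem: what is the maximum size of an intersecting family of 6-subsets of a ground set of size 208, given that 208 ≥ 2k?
max |F| = C(207, 5) = 3016729611

The Erdős-Ko-Rado theorem states: for n ≥ 2k, an intersecting family of k-subsets of an n-element set has size at most C(n − 1, k − 1), with equality for 'star' families {A ⊆ [n] : |A| = k, i ∈ A} (fix an element i). For n = 208, k = 6: C(207, 5) = 3016729611.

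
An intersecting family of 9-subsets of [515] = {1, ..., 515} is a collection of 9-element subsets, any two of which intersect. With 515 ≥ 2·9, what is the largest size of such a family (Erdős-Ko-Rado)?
max |F| = C(514, 8) = 114395897999118528

Erdős-Ko-Rado (1961): when n ≥ 2k, max |F| = C(n−1, k−1). The bound is attained by the star {A : i ∈ A} for any fixed i ∈ [n]. Here C(515−1, 9−1) = C(514, 8) = 114395897999118528.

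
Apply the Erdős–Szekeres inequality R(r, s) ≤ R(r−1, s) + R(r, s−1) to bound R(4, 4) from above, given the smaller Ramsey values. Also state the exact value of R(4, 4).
R(4, 4) ≤ R(3, 4) + R(4, 3) = 9 + 9 = 18; exact value R(4, 4) = 18.

The Erdős–Szekeres recurrence R(r, s) ≤ R(r−1, s) + R(r, s−1) applied to (r, s) = (4, 4) gives
  R(4, 4) ≤ R(3, 4) + R(4, 3) = 9 + 9 = 18.
(Recall R(2, k) = k and R is symmetric.) Here the recurrence bound is tight: a matching lower-bound construction on K_{17} shows R(4, 4) > 17, so R(4, 4) = 18 exactly.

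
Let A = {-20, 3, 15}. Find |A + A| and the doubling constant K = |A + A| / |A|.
K = |A + A| / |A| = 6/3 = 2

Enumerate A + A = {a + b : a, b ∈ A}. With |A| = 3, there are |A|^2 = 9 ordered sum pairs; collecting distinct values, A + A = {-40, -17, -5, 6, 18, 30}, so |A + A| = 6. Thus K = 6/3 = 2. For comparison, the minimum possible |A + A| over all 3-element sets is 2·3 − 1 = 5 (so min K = 5/3), attained only by arithmetic progressions.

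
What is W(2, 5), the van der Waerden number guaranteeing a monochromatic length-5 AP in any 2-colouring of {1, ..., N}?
W(2, 5) = 178

This is a classical value, W(2, 5) = 178, established by combining an explicit 2-colouring of {1, ..., 177} with no monochromatic 5-AP (giving the lower bound W(2, 5) > 177) and a finite case analysis / exhaustive computer search showing every 2-colouring of {1, ..., 178} has such an AP.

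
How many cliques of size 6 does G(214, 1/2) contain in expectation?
E[# K_6] = C(214, 6) · (1/2)^C(6, 2) = 124292458213 / 2^15 ≈ 3793104.803864

For each 6-subset S of vertices (there are C(214, 6) = 124292458213 such S), let X_S = 1 if S induces a K_6 (all C(6, 2) = 15 edges present). Then P(X_S = 1) = (1/2)^15 = 1/32768. By linearity of expectation, E[# K_6] = C(214, 6) · (1/2)^15 = 124292458213 / 32768 ≈ 3793104.803864.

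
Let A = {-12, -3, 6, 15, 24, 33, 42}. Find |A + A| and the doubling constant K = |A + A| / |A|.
K = |A + A| / |A| = 13/7

Enumerate A + A = {a + b : a, b ∈ A}. With |A| = 7, there are |A|^2 = 49 ordered sum pairs; collecting distinct values, A + A = {-24, -15, -6, 3, 12, 21, 30, 39, 48, 57, 66, 75, 84}, so |A + A| = 13. Thus K = 13/7. Here |A + A| = 2|A| − 1 = 13, the minimum possible — so K = 13/7 is minimal, which holds iff A is an arithmetic progression.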